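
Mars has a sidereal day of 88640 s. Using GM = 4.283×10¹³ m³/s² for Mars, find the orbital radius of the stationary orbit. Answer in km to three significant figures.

A synchronous orbit has period T, so by Kepler's third law a = (μT²/4π²)^(1/3).
μT²/4π² = 4.283×10¹³ × (8.864×10⁴)² / 39.48 = 8.524×10²¹ m³.
a = 2.043×10⁷ m = 20428 km.

r_sync ≈ 20400 km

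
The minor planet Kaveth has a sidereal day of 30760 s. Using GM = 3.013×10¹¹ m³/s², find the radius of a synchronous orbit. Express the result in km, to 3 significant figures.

A synchronous orbit has period T, so by Kepler's third law a = (μT²/4π²)^(1/3).
μT²/4π² = 3.013×10¹¹ × (3.076×10⁴)² / 39.48 = 7.221×10¹⁸ m³.
a = 1.933×10⁶ m = 1932.9 km.

r_sync ≈ 1930 km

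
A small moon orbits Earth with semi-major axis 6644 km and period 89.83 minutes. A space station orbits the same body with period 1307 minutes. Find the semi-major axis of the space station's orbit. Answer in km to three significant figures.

Kepler's third law: a³ ∝ T², so a₂ = a₁ (T₂/T₁)^(2/3).
T₂/T₁ = 14.55, (T₂/T₁)^(2/3) = 5.960.
a₂ = 6644 × 5.960 = 39600 km.

a₂ ≈ 39600 km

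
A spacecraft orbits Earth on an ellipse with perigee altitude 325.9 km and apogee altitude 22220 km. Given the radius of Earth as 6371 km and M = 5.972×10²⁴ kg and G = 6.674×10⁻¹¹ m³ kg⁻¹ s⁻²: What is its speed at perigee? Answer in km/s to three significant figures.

v ≈ 9.82 km/s

μ = GM = 6.674×10⁻¹¹ × 5.972×10²⁴ = 3.986×10¹⁴ m³/s².
r_p = 6371 + 325.9 = 6696.9 km = 6.6969×10⁶ m.
r_a = 6371 + 22220 = 28591 km = 2.8591×10⁷ m.
Semi-major axis a = (r_p + r_a)/2 = 17644 km = 1.764×10⁷ m.
Vis-viva: v² = μ(2/r − 1/a) = 3.986×10¹⁴ × (2.986×10⁻⁷ − 5.668×10⁻⁸) = 9.644×10⁷ m²/s².
v = 9820 m/s = 9.820 km/s.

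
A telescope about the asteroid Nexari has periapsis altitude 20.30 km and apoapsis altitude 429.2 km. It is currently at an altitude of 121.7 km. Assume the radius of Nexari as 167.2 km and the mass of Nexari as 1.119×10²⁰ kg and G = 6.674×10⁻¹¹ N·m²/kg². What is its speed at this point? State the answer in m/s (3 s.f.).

v ≈ 181 m/s

μ = GM = 6.674×10⁻¹¹ × 1.119×10²⁰ = 7.468×10⁹ m³/s².
r_p = 167.2 + 20.30 = 187.50 km = 1.8750×10⁵ m.
r_a = 167.2 + 429.2 = 596.40 km = 5.9640×10⁵ m.
r = 167.2 + 121.7 = 288.90 km = 2.889×10⁵ m.
Semi-major axis a = (r_p + r_a)/2 = 391.95 km = 3.920×10⁵ m.
Vis-viva: v² = μ(2/r − 1/a) = 7.468×10⁹ × (6.923×10⁻⁶ − 2.551×10⁻⁶) = 3.265×10⁴ m²/s².
v = 180.7 m/s.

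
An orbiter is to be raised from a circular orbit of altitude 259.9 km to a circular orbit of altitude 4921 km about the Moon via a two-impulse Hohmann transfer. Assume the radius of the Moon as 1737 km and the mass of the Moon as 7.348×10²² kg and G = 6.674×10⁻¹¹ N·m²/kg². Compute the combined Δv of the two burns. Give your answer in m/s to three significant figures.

μ = GM = 6.674×10⁻¹¹ × 7.348×10²² = 4.904×10¹² m³/s².
r₁ = 1737 + 259.9 = 1996.9 km = 1.9969×10⁶ m.
r₂ = 1737 + 4921 = 6658.0 km = 6.6580×10⁶ m.
Transfer ellipse a_t = (r₁ + r₂)/2 = 4.327×10⁶ m.
At r₁: circular v_c1 = √(μ/r₁) = 1567 m/s; transfer-perilune v_p = √[μ(2/r₁ − 1/a_t)] = 1944 m/s.
Δv₁ = v_p − v_c1 = 376.7 m/s.
At r₂: circular v_c2 = √(μ/r₂) = 858.2 m/s; transfer-apolune v_a = √[μ(2/r₂ − 1/a_t)] = 583.0 m/s.
Δv₂ = v_c2 − v_a = 275.2 m/s.
Total Δv = Δv₁ + Δv₂ = 651.9 m/s.

Δv_total ≈ 652 m/s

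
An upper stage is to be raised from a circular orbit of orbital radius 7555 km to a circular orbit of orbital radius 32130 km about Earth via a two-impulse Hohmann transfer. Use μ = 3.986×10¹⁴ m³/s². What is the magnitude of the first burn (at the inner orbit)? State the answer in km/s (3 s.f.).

r₁ = 7555 km = 7.555×10⁶ m.
r₂ = 32130 km = 3.213×10⁷ m.
Transfer ellipse a_t = (r₁ + r₂)/2 = 1.984×10⁷ m.
At r₁: circular v_c1 = √(μ/r₁) = 7264 m/s; transfer-perigee v_p = √[μ(2/r₁ − 1/a_t)] = 9243 m/s.
Δv₁ = v_p − v_c1 = 1979 m/s.
= 1.979 km/s.

Δv ≈ 1.98 km/s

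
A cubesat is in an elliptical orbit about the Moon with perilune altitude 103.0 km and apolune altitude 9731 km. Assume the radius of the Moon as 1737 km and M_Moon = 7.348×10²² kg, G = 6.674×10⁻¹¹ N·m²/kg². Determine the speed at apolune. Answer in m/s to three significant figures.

μ = GM = 6.674×10⁻¹¹ × 7.348×10²² = 4.904×10¹² m³/s².
r_p = 1737 + 103.0 = 1840.0 km = 1.8400×10⁶ m.
r_a = 1737 + 9731 = 11468 km = 1.1468×10⁷ m.
Semi-major axis a = (r_p + r_a)/2 = 6654.0 km = 6.654×10⁶ m.
Vis-viva: v² = μ(2/r − 1/a) = 4.904×10¹² × (1.744×10⁻⁷ − 1.503×10⁻⁷) = 1.183×10⁵ m²/s².
v = 343.9 m/s.

v ≈ 344 m/s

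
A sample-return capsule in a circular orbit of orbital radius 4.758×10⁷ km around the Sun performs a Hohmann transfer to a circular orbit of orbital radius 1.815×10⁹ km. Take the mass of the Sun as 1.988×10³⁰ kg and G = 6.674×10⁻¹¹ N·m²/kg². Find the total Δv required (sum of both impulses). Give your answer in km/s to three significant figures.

Δv_total ≈ 27.5 km/s

μ = GM = 6.674×10⁻¹¹ × 1.988×10³⁰ = 1.327×10²⁰ m³/s².
r₁ = 4.758×10⁷ km = 4.758×10¹⁰ m.
r₂ = 1.815×10⁹ km = 1.815×10¹² m.
Transfer ellipse a_t = (r₁ + r₂)/2 = 9.313×10¹¹ m.
At r₁: circular v_c1 = √(μ/r₁) = 52810 m/s; transfer-perihelion v_p = √[μ(2/r₁ − 1/a_t)] = 73720 m/s.
Δv₁ = v_p − v_c1 = 20910 m/s.
At r₂: circular v_c2 = √(μ/r₂) = 8550 m/s; transfer-aphelion v_a = √[μ(2/r₂ − 1/a_t)] = 1933 m/s.
Δv₂ = v_c2 − v_a = 6617 m/s.
Total Δv = Δv₁ + Δv₂ = 27530 m/s = 27.53 km/s.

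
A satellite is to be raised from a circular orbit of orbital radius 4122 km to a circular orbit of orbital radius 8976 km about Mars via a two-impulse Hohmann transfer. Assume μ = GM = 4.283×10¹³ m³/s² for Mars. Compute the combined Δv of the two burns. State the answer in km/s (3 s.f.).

r₁ = 4122 km = 4.122×10⁶ m.
r₂ = 8976 km = 8.976×10⁶ m.
Transfer ellipse a_t = (r₁ + r₂)/2 = 6.549×10⁶ m.
At r₁: circular v_c1 = √(μ/r₁) = 3223 m/s; transfer-periapsis v_p = √[μ(2/r₁ − 1/a_t)] = 3774 m/s.
Δv₁ = v_p − v_c1 = 550.3 m/s.
At r₂: circular v_c2 = √(μ/r₂) = 2184 m/s; transfer-apoapsis v_a = √[μ(2/r₂ − 1/a_t)] = 1733 m/s.
Δv₂ = v_c2 − v_a = 451.4 m/s.
Total Δv = Δv₁ + Δv₂ = 1002 m/s = 1.002 km/s.

Δv_total ≈ 1.00 km/s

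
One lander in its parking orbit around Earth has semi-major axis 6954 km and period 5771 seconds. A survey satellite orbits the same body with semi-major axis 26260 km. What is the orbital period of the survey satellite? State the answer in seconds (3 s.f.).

T₂ ≈ 42300 seconds

Kepler's third law: T² ∝ a³, so T₂ = T₁ (a₂/a₁)^(3/2).
a₂/a₁ = 3.776, (a₂/a₁)^(3/2) = 7.338.
T₂ = 5771 × 7.338 = 42350 seconds.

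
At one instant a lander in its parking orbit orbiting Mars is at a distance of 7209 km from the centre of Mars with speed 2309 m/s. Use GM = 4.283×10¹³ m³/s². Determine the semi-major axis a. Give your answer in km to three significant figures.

r = 7.209×10⁶ m.
Specific orbital energy ε = v²/2 − μ/r = (2309)²/2 − 4.283×10¹³/7.209×10⁶ = -3.275×10⁶ J/kg.
Since ε = −μ/(2a), a = −μ/(2ε) = 6.538×10⁶ m = 6538.0 km.

a ≈ 6540 km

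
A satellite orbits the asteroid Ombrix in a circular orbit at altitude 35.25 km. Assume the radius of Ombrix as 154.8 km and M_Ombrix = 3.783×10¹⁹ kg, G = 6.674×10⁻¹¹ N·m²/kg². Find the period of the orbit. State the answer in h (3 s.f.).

T ≈ 2.88 h

μ = GM = 6.674×10⁻¹¹ × 3.783×10¹⁹ = 2.525×10⁹ m³/s².
r = 154.8 + 35.25 = 190.05 km = 1.9005×10⁵ m.
Kepler's third law: T = 2π√(r³/μ) = 2π√((1.900×10⁵)³ / 2.525×10⁹).
r³/μ = 2.719×10⁶ s², so T = 2π × 1.649×10³ = 1.036×10⁴ s.
Converting: 1.036×10⁴ s ÷ 3600 = 2.878 h.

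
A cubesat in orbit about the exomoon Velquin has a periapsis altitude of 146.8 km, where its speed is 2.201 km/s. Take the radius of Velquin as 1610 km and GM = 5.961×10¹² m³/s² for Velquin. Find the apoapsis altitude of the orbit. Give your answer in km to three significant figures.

r_p = 1610 + 146.8 = 1756.8 km = 1.757×10⁶ m.
Specific energy ε = v²/2 − μ/r = -9.709×10⁵ J/kg, so a = −μ/(2ε) = 3.070×10⁶ m.
The apsides satisfy r_p + r_a = 2a, so the apoapsis radius is 2a − r_p = 4.383×10⁶ m = 4382.9 km.
Apoapsis altitude = 4382.9 − 1610 = 2772.9 km.

apoapsis altitude ≈ 2770 km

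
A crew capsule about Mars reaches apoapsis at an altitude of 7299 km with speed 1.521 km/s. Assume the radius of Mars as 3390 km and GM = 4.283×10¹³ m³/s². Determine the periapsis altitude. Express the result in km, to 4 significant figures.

r_a = 3390 + 7299 = 10689 km = 1.069×10⁷ m.
Specific energy ε = v²/2 − μ/r = -2.850×10⁶ J/kg, so a = −μ/(2ε) = 7.514×10⁶ m.
The apsides satisfy r_p + r_a = 2a, so the periapsis radius is 2a − r_a = 4.338×10⁶ m = 4338.0 km.
Periapsis altitude = 4338.0 − 3390 = 948.00 km.

periapsis altitude ≈ 948.0 km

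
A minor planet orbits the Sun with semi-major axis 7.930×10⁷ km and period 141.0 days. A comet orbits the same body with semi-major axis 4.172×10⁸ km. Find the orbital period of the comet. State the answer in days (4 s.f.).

Kepler's third law: T² ∝ a³, so T₂ = T₁ (a₂/a₁)^(3/2).
a₂/a₁ = 5.261, (a₂/a₁)^(3/2) = 12.07.
T₂ = 141.0 × 12.07 = 1701 days.

T₂ ≈ 1701 days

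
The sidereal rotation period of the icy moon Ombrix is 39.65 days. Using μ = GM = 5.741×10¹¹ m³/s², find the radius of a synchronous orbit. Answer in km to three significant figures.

T = 39.65 days = 3.426×10⁶ s.
A synchronous orbit has period T, so by Kepler's third law a = (μT²/4π²)^(1/3).
μT²/4π² = 5.741×10¹¹ × (3.426×10⁶)² / 39.48 = 1.707×10²³ m³.
a = 5.547×10⁷ m = 55469 km.

r_sync ≈ 55500 km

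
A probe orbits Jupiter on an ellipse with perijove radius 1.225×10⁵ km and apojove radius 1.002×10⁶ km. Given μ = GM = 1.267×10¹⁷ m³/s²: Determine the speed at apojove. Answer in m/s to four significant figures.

Semi-major axis a = (r_p + r_a)/2 = 5.6225×10⁵ km = 5.622×10⁸ m.
Vis-viva: v² = μ(2/r − 1/a) = 1.267×10¹⁷ × (1.996×10⁻⁹ − 1.779×10⁻⁹) = 2.755×10⁷ m²/s².
v = 5249 m/s.

v ≈ 5249 m/s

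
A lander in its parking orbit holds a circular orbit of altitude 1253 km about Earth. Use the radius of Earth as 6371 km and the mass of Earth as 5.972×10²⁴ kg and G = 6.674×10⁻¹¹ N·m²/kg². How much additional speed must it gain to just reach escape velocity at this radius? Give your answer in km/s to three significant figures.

μ = GM = 6.674×10⁻¹¹ × 5.972×10²⁴ = 3.986×10¹⁴ m³/s².
r = 6371 + 1253 = 7624.0 km = 7.6240×10⁶ m.
Circular speed v_c = √(μ/r) = 7230 m/s.
Escape speed v_esc = √(2μ/r) = √2 × v_c = 10230 m/s.
Δv = v_esc − v_c = 2995 m/s = 2.995 km/s.

Δv ≈ 2.99 km/s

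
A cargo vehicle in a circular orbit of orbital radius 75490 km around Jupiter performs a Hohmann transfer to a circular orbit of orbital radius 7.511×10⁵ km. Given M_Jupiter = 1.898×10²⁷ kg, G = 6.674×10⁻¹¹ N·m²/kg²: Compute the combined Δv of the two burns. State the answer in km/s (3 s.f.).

μ = GM = 6.674×10⁻¹¹ × 1.898×10²⁷ = 1.267×10¹⁷ m³/s².
r₁ = 75490 km = 7.549×10⁷ m.
r₂ = 7.511×10⁵ km = 7.511×10⁸ m.
Transfer ellipse a_t = (r₁ + r₂)/2 = 4.133×10⁸ m.
At r₁: circular v_c1 = √(μ/r₁) = 40960 m/s; transfer-perijove v_p = √[μ(2/r₁ − 1/a_t)] = 55220 m/s.
Δv₁ = v_p − v_c1 = 14260 m/s.
At r₂: circular v_c2 = √(μ/r₂) = 12990 m/s; transfer-apojove v_a = √[μ(2/r₂ − 1/a_t)] = 5550 m/s.
Δv₂ = v_c2 − v_a = 7436 m/s.
Total Δv = Δv₁ + Δv₂ = 21700 m/s = 21.70 km/s.

Δv_total ≈ 21.7 km/s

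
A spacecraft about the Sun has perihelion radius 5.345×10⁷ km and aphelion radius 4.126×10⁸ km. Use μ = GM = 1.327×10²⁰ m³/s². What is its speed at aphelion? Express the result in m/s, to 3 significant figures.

v ≈ 8590 m/s

Semi-major axis a = (r_p + r_a)/2 = 2.3302×10⁸ km = 2.330×10¹¹ m.
Vis-viva: v² = μ(2/r − 1/a) = 1.327×10²⁰ × (4.847×10⁻¹² − 4.291×10⁻¹²) = 7.377×10⁷ m²/s².
v = 8589 m/s.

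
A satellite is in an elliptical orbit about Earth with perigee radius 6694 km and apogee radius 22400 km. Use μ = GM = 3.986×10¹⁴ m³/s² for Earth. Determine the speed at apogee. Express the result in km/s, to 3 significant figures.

Semi-major axis a = (r_p + r_a)/2 = 14547 km = 1.455×10⁷ m.
Vis-viva: v² = μ(2/r − 1/a) = 3.986×10¹⁴ × (8.929×10⁻⁸ − 6.874×10⁻⁸) = 8.188×10⁶ m²/s².
v = 2862 m/s = 2.862 km/s.

v ≈ 2.86 km/s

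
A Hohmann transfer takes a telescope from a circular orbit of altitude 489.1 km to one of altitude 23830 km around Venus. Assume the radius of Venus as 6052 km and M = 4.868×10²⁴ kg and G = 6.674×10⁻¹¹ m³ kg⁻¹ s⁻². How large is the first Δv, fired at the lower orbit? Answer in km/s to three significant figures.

Δv ≈ 1.98 km/s

μ = GM = 6.674×10⁻¹¹ × 4.868×10²⁴ = 3.249×10¹⁴ m³/s².
r₁ = 6052 + 489.1 = 6541.1 km = 6.5411×10⁶ m.
r₂ = 6052 + 23830 = 29882 km = 2.9882×10⁷ m.
Transfer ellipse a_t = (r₁ + r₂)/2 = 1.821×10⁷ m.
At r₁: circular v_c1 = √(μ/r₁) = 7048 m/s; transfer-periapsis v_p = √[μ(2/r₁ − 1/a_t)] = 9028 m/s.
Δv₁ = v_p − v_c1 = 1980 m/s.
= 1.980 km/s.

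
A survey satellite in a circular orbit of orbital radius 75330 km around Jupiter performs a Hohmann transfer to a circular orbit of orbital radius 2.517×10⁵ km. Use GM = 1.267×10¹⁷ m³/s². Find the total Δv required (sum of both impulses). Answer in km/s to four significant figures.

Δv_total ≈ 17.08 km/s

r₁ = 75330 km = 7.533×10⁷ m.
r₂ = 2.517×10⁵ km = 2.517×10⁸ m.
Transfer ellipse a_t = (r₁ + r₂)/2 = 1.635×10⁸ m.
At r₁: circular v_c1 = √(μ/r₁) = 41010 m/s; transfer-perijove v_p = √[μ(2/r₁ − 1/a_t)] = 50880 m/s.
Δv₁ = v_p − v_c1 = 9871 m/s.
At r₂: circular v_c2 = √(μ/r₂) = 22440 m/s; transfer-apojove v_a = √[μ(2/r₂ − 1/a_t)] = 15230 m/s.
Δv₂ = v_c2 − v_a = 7208 m/s.
Total Δv = Δv₁ + Δv₂ = 17080 m/s = 17.08 km/s.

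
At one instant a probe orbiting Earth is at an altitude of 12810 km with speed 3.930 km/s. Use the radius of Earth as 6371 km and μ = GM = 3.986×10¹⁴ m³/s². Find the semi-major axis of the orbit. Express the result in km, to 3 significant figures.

a ≈ 15300 km

r = 6371 + 12810 = 19181 km = 1.918×10⁷ m.
Vis-viva rearranged: 1/a = 2/r − v²/μ = 1.043×10⁻⁷ − 3.875×10⁻⁸ = 6.552×10⁻⁸ m⁻¹.
a = 1.526×10⁷ m = 15262 km.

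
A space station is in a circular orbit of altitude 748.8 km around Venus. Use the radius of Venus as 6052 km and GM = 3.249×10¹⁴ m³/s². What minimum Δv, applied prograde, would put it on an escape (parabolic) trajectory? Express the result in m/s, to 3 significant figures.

r = 6052 + 748.8 = 6800.8 km = 6.8008×10⁶ m.
Circular speed v_c = √(μ/r) = 6912 m/s.
Escape speed v_esc = √(2μ/r) = √2 × v_c = 9775 m/s.
Δv = v_esc − v_c = 2863 m/s.

Δv ≈ 2860 m/s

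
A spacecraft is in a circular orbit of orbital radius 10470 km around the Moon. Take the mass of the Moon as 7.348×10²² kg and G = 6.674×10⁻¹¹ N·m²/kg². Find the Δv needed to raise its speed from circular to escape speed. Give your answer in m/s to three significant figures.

Δv ≈ 283 m/s

μ = GM = 6.674×10⁻¹¹ × 7.348×10²² = 4.904×10¹² m³/s².
r = 10470 km = 1.047×10⁷ m.
Circular speed v_c = √(μ/r) = 684.4 m/s.
Escape speed v_esc = √(2μ/r) = √2 × v_c = 967.9 m/s.
Δv = v_esc − v_c = 283.5 m/s.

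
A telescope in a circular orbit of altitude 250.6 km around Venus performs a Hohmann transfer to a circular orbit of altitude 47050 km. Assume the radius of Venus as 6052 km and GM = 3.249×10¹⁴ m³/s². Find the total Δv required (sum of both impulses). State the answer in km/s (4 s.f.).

Δv_total ≈ 3.754 km/s

r₁ = 6052 + 250.6 = 6302.6 km = 6.3026×10⁶ m.
r₂ = 6052 + 47050 = 53102 km = 5.3102×10⁷ m.
Transfer ellipse a_t = (r₁ + r₂)/2 = 2.970×10⁷ m.
At r₁: circular v_c1 = √(μ/r₁) = 7180 m/s; transfer-periapsis v_p = √[μ(2/r₁ − 1/a_t)] = 9600 m/s.
Δv₁ = v_p − v_c1 = 2420 m/s.
At r₂: circular v_c2 = √(μ/r₂) = 2474 m/s; transfer-apoapsis v_a = √[μ(2/r₂ − 1/a_t)] = 1139 m/s.
Δv₂ = v_c2 − v_a = 1334 m/s.
Total Δv = Δv₁ + Δv₂ = 3754 m/s = 3.754 km/s.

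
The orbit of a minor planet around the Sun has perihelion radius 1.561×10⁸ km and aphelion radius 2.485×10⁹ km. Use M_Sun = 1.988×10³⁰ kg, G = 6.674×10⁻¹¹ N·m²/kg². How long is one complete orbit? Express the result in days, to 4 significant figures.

T ≈ 9581 days

μ = GM = 6.674×10⁻¹¹ × 1.988×10³⁰ = 1.327×10²⁰ m³/s².
Semi-major axis a = (r_p + r_a)/2 = (1.5610×10⁸ + 2.4850×10⁹)/2 = 1.3206×10⁹ km = 1.321×10¹² m.
By Kepler's third law T = 2π√(a³/μ) = 2π × 1.317×10⁸ = 8.278×10⁸ s.
= 9581 days.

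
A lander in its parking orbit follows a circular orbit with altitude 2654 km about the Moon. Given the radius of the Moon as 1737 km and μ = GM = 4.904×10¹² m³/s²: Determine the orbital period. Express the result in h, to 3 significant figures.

T ≈ 7.25 h

r = 1737 + 2654 = 4391.0 km = 4.3910×10⁶ m.
Kepler's third law: T = 2π√(r³/μ) = 2π√((4.391×10⁶)³ / 4.904×10¹²).
r³/μ = 1.726×10⁷ s², so T = 2π × 4.155×10³ = 2.611×10⁴ s.
Converting: 2.611×10⁴ s ÷ 3600 = 7.252 h.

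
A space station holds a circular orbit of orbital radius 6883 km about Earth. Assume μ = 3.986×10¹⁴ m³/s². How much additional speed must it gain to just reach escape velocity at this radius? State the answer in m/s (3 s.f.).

r = 6883 km = 6.883×10⁶ m.
Circular speed v_c = √(μ/r) = 7610 m/s.
Escape speed v_esc = √(2μ/r) = √2 × v_c = 10760 m/s.
Δv = v_esc − v_c = 3152 m/s.

Δv ≈ 3150 m/s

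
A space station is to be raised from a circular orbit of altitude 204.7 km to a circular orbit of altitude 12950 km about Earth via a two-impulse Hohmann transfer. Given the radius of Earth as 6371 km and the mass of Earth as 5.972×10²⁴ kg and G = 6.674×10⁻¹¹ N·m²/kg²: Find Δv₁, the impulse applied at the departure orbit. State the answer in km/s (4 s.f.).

μ = GM = 6.674×10⁻¹¹ × 5.972×10²⁴ = 3.986×10¹⁴ m³/s².
r₁ = 6371 + 204.7 = 6575.7 km = 6.5757×10⁶ m.
r₂ = 6371 + 12950 = 19321 km = 1.9321×10⁷ m.
Transfer ellipse a_t = (r₁ + r₂)/2 = 1.295×10⁷ m.
At r₁: circular v_c1 = √(μ/r₁) = 7785 m/s; transfer-perigee v_p = √[μ(2/r₁ − 1/a_t)] = 9510 m/s.
Δv₁ = v_p − v_c1 = 1725 m/s.
= 1.725 km/s.

Δv ≈ 1.725 km/s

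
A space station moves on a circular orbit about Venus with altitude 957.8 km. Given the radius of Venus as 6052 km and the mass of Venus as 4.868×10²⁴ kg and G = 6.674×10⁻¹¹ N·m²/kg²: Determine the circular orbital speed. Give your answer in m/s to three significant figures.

μ = GM = 6.674×10⁻¹¹ × 4.868×10²⁴ = 3.249×10¹⁴ m³/s².
r = 6052 + 957.8 = 7009.8 km = 7.0098×10⁶ m.
For a circular orbit v = √(μ/r) = √(3.249×10¹⁴ / 7.010×10⁶) = √(4.635×10⁷) = 6808 m/s.

v ≈ 6810 m/s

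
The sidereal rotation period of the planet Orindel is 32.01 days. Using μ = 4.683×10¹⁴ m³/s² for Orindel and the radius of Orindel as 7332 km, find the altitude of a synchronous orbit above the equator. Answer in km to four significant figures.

T = 32.01 days = 2.766×10⁶ s.
A synchronous orbit has period T, so by Kepler's third law a = (μT²/4π²)^(1/3).
μT²/4π² = 4.683×10¹⁴ × (2.766×10⁶)² / 39.48 = 9.073×10²⁵ m³.
a = 4.494×10⁸ m = 4.4935×10⁵ km.
Altitude h = a − R = 4.4935×10⁵ − 7332 = 4.4202×10⁵ km.

h_sync ≈ 4.420×10⁵ km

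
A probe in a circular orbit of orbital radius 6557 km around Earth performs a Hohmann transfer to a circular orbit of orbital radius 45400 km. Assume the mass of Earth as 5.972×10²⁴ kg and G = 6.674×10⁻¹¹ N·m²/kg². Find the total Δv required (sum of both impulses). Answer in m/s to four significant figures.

Δv_total ≈ 3985 m/s

μ = GM = 6.674×10⁻¹¹ × 5.972×10²⁴ = 3.986×10¹⁴ m³/s².
r₁ = 6557 km = 6.557×10⁶ m.
r₂ = 45400 km = 4.540×10⁷ m.
Transfer ellipse a_t = (r₁ + r₂)/2 = 2.598×10⁷ m.
At r₁: circular v_c1 = √(μ/r₁) = 7797 m/s; transfer-perigee v_p = √[μ(2/r₁ − 1/a_t)] = 10310 m/s.
Δv₁ = v_p − v_c1 = 2510 m/s.
At r₂: circular v_c2 = √(μ/r₂) = 2963 m/s; transfer-apogee v_a = √[μ(2/r₂ − 1/a_t)] = 1489 m/s.
Δv₂ = v_c2 − v_a = 1474 m/s.
Total Δv = Δv₁ + Δv₂ = 3985 m/s.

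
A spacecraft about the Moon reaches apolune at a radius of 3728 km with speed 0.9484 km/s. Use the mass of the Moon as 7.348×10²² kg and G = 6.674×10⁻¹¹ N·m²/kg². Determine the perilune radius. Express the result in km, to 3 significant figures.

perilune radius ≈ 1940 km

μ = GM = 6.674×10⁻¹¹ × 7.348×10²² = 4.904×10¹² m³/s².
r_a = 3.728×10⁶ m.
Specific energy ε = v²/2 − μ/r = -8.657×10⁵ J/kg, so a = −μ/(2ε) = 2.832×10⁶ m.
The apsides satisfy r_p + r_a = 2a, so the perilune radius is 2a − r_a = 1.937×10⁶ m = 1936.6 km.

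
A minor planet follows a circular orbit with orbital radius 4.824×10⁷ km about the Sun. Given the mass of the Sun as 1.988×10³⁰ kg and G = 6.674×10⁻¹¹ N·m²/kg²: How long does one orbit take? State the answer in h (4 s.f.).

μ = GM = 6.674×10⁻¹¹ × 1.988×10³⁰ = 1.327×10²⁰ m³/s².
r = 4.824×10⁷ km = 4.824×10¹⁰ m.
Kepler's third law: T = 2π√(r³/μ) = 2π√((4.824×10¹⁰)³ / 1.327×10²⁰).
r³/μ = 8.461×10¹¹ s², so T = 2π × 9.198×10⁵ = 5.779×10⁶ s.
Converting: 5.779×10⁶ s ÷ 3600 = 1605 h.

T ≈ 1605 h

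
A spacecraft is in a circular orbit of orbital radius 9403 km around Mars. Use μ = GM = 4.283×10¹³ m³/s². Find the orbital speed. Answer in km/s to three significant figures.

v ≈ 2.13 km/s

r = 9403 km = 9.403×10⁶ m.
For a circular orbit v = √(μ/r) = √(4.283×10¹³ / 9.403×10⁶) = √(4.555×10⁶) = 2134 m/s.
That is 2.134 km/s.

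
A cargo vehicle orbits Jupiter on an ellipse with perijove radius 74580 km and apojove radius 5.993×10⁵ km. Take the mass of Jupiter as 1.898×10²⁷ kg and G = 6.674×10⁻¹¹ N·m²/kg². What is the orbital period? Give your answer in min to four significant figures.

μ = GM = 6.674×10⁻¹¹ × 1.898×10²⁷ = 1.267×10¹⁷ m³/s².
Semi-major axis a = (r_p + r_a)/2 = (74580 + 5.9930×10⁵)/2 = 3.3694×10⁵ km = 3.369×10⁸ m.
By Kepler's third law T = 2π√(a³/μ) = 2π × 1.738×10⁴ = 1.092×10⁵ s.
= 1820 min.

T ≈ 1820 min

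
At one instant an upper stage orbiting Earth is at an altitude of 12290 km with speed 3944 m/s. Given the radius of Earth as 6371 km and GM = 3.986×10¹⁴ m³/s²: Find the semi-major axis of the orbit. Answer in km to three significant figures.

a ≈ 14700 km

r = 6371 + 12290 = 18661 km = 1.866×10⁷ m.
Vis-viva rearranged: 1/a = 2/r − v²/μ = 1.072×10⁻⁷ − 3.902×10⁻⁸ = 6.815×10⁻⁸ m⁻¹.
a = 1.467×10⁷ m = 14673 km.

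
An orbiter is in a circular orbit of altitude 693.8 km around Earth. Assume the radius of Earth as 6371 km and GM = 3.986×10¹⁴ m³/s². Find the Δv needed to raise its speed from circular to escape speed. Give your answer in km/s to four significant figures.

Δv ≈ 3.111 km/s

r = 6371 + 693.8 = 7064.8 km = 7.0648×10⁶ m.
Circular speed v_c = √(μ/r) = 7511 m/s.
Escape speed v_esc = √(2μ/r) = √2 × v_c = 10620 m/s.
Δv = v_esc − v_c = 3111 m/s = 3.111 km/s.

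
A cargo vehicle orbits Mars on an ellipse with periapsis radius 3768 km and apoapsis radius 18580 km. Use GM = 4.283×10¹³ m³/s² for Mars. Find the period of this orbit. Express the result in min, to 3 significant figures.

Semi-major axis a = (r_p + r_a)/2 = (3768.0 + 18580)/2 = 11174 km = 1.117×10⁷ m.
By Kepler's third law T = 2π√(a³/μ) = 2π × 5.707×10³ = 3.586×10⁴ s.
= 597.7 min.

T ≈ 598 min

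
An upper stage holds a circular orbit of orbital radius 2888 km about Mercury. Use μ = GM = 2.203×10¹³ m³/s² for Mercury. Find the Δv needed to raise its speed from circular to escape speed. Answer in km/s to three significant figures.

Δv ≈ 1.14 km/s

r = 2888 km = 2.888×10⁶ m.
Circular speed v_c = √(μ/r) = 2762 m/s.
Escape speed v_esc = √(2μ/r) = √2 × v_c = 3906 m/s.
Δv = v_esc − v_c = 1144 m/s = 1.144 km/s.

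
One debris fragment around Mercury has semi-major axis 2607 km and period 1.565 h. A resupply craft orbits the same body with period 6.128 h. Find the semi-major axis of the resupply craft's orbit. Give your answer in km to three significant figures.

Kepler's third law: a³ ∝ T², so a₂ = a₁ (T₂/T₁)^(2/3).
T₂/T₁ = 3.916, (T₂/T₁)^(2/3) = 2.484.
a₂ = 2607 × 2.484 = 6477 km.

a₂ ≈ 6480 km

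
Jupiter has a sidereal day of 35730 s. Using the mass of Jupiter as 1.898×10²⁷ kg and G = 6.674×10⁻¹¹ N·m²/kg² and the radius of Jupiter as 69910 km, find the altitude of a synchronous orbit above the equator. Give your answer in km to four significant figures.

h_sync ≈ 90090 km

μ = GM = 6.674×10⁻¹¹ × 1.898×10²⁷ = 1.267×10¹⁷ m³/s².
A synchronous orbit has period T, so by Kepler's third law a = (μT²/4π²)^(1/3).
μT²/4π² = 1.267×10¹⁷ × (3.573×10⁴)² / 39.48 = 4.096×10²⁴ m³.
a = 1.600×10⁸ m = 1.6000×10⁵ km.
Altitude h = a − R = 1.6000×10⁵ − 69910 = 90094 km.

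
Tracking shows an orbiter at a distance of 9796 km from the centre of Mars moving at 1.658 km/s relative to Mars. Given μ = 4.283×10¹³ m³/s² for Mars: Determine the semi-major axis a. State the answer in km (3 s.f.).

a ≈ 7140 km

r = 9.796×10⁶ m.
Vis-viva rearranged: 1/a = 2/r − v²/μ = 2.042×10⁻⁷ − 6.418×10⁻⁸ = 1.400×10⁻⁷ m⁻¹.
a = 7.144×10⁶ m = 7143.8 km.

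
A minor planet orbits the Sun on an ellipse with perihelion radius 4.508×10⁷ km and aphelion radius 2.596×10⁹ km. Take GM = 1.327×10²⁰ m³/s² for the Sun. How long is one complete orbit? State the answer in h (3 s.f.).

Semi-major axis a = (r_p + r_a)/2 = (4.5080×10⁷ + 2.5960×10⁹)/2 = 1.3205×10⁹ km = 1.321×10¹² m.
By Kepler's third law T = 2π√(a³/μ) = 2π × 1.317×10⁸ = 8.277×10⁸ s.
= 2.299×10⁵ h.

T ≈ 230000 h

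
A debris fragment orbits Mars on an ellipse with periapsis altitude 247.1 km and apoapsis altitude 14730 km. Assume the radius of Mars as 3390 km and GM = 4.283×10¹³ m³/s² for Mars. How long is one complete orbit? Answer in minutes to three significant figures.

T ≈ 574 minutes

r_p = 3390 + 247.1 = 3637.1 km = 3.6371×10⁶ m.
r_a = 3390 + 14730 = 18120 km = 1.8120×10⁷ m.
Semi-major axis a = (r_p + r_a)/2 = (3637.1 + 18120)/2 = 10879 km = 1.088×10⁷ m.
By Kepler's third law T = 2π√(a³/μ) = 2π × 5.483×10³ = 3.445×10⁴ s.
= 574.1 minutes.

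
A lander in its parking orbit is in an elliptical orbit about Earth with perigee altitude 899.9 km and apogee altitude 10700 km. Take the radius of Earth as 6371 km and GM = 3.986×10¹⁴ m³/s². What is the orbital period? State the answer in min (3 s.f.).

r_p = 6371 + 899.9 = 7270.9 km = 7.2709×10⁶ m.
r_a = 6371 + 10700 = 17071 km = 1.7071×10⁷ m.
Semi-major axis a = (r_p + r_a)/2 = (7270.9 + 17071)/2 = 12171 km = 1.217×10⁷ m.
By Kepler's third law T = 2π√(a³/μ) = 2π × 2.127×10³ = 1.336×10⁴ s.
= 222.7 min.

T ≈ 223 min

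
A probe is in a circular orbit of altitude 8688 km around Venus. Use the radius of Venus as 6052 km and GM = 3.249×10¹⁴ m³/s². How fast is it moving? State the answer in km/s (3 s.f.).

v ≈ 4.69 km/s

r = 6052 + 8688 = 14740 km = 1.4740×10⁷ m.
For a circular orbit v = √(μ/r) = √(3.249×10¹⁴ / 1.474×10⁷) = √(2.204×10⁷) = 4695 m/s.
That is 4.695 km/s.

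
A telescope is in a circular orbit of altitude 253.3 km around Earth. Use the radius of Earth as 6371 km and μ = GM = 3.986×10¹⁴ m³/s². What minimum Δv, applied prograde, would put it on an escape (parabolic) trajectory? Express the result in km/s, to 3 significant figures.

r = 6371 + 253.3 = 6624.3 km = 6.6243×10⁶ m.
Circular speed v_c = √(μ/r) = 7757 m/s.
Escape speed v_esc = √(2μ/r) = √2 × v_c = 10970 m/s.
Δv = v_esc − v_c = 3213 m/s = 3.213 km/s.

Δv ≈ 3.21 km/s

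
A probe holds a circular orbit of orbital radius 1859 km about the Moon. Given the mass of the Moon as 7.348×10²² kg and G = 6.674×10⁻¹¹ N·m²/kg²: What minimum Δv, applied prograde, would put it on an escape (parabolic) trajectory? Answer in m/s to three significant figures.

Δv ≈ 673 m/s

μ = GM = 6.674×10⁻¹¹ × 7.348×10²² = 4.904×10¹² m³/s².
r = 1859 km = 1.859×10⁶ m.
Circular speed v_c = √(μ/r) = 1624 m/s.
Escape speed v_esc = √(2μ/r) = √2 × v_c = 2297 m/s.
Δv = v_esc − v_c = 672.8 m/s.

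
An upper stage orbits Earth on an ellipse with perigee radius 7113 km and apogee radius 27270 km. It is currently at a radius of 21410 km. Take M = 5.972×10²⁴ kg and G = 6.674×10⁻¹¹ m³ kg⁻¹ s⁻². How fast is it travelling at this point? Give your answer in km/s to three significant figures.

μ = GM = 6.674×10⁻¹¹ × 5.972×10²⁴ = 3.986×10¹⁴ m³/s².
Semi-major axis a = (r_p + r_a)/2 = 17192 km = 1.719×10⁷ m.
Vis-viva: v² = μ(2/r − 1/a) = 3.986×10¹⁴ × (9.341×10⁻⁸ − 5.817×10⁻⁸) = 1.405×10⁷ m²/s².
v = 3748 m/s = 3.748 km/s.

v ≈ 3.75 km/s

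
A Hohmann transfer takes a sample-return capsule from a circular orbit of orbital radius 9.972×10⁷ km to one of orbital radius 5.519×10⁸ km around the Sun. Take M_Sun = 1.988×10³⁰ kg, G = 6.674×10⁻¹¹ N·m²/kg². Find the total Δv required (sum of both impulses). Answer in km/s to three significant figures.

μ = GM = 6.674×10⁻¹¹ × 1.988×10³⁰ = 1.327×10²⁰ m³/s².
r₁ = 9.972×10⁷ km = 9.972×10¹⁰ m.
r₂ = 5.519×10⁸ km = 5.519×10¹¹ m.
Transfer ellipse a_t = (r₁ + r₂)/2 = 3.258×10¹¹ m.
At r₁: circular v_c1 = √(μ/r₁) = 36480 m/s; transfer-perihelion v_p = √[μ(2/r₁ − 1/a_t)] = 47470 m/s.
Δv₁ = v_p − v_c1 = 11000 m/s.
At r₂: circular v_c2 = √(μ/r₂) = 15500 m/s; transfer-aphelion v_a = √[μ(2/r₂ − 1/a_t)] = 8578 m/s.
Δv₂ = v_c2 − v_a = 6927 m/s.
Total Δv = Δv₁ + Δv₂ = 17930 m/s = 17.93 km/s.

Δv_total ≈ 17.9 km/s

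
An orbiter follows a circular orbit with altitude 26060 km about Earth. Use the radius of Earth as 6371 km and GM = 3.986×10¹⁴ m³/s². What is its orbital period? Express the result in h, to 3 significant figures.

T ≈ 16.1 h

r = 6371 + 26060 = 32431 km = 3.2431×10⁷ m.
Kepler's third law: T = 2π√(r³/μ) = 2π√((3.243×10⁷)³ / 3.986×10¹⁴).
r³/μ = 8.557×10⁷ s², so T = 2π × 9.251×10³ = 5.812×10⁴ s.
Converting: 5.812×10⁴ s ÷ 3600 = 16.15 h.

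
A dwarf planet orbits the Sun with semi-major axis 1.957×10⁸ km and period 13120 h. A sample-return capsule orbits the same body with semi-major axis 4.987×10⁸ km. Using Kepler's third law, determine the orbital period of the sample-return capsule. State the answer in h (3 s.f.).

Kepler's third law: T² ∝ a³, so T₂ = T₁ (a₂/a₁)^(3/2).
a₂/a₁ = 2.548, (a₂/a₁)^(3/2) = 4.068.
T₂ = 13120 × 4.068 = 53370 h.

T₂ ≈ 53400 h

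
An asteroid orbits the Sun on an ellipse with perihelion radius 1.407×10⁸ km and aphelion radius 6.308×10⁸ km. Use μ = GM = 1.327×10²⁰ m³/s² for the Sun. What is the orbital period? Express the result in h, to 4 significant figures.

T ≈ 36300 h

Semi-major axis a = (r_p + r_a)/2 = (1.4070×10⁸ + 6.3080×10⁸)/2 = 3.8575×10⁸ km = 3.858×10¹¹ m.
By Kepler's third law T = 2π√(a³/μ) = 2π × 2.080×10⁷ = 1.307×10⁸ s.
= 36300 h.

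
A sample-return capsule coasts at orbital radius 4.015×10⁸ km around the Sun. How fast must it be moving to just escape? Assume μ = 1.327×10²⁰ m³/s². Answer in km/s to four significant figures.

v_esc ≈ 25.71 km/s

r = 4.015×10⁸ km = 4.015×10¹¹ m.
Escape speed v_esc = √(2μ/r) = √(2 × 1.327×10²⁰ / 4.015×10¹¹) = √(6.610×10⁸) = 25710 m/s.
= 25.71 km/s.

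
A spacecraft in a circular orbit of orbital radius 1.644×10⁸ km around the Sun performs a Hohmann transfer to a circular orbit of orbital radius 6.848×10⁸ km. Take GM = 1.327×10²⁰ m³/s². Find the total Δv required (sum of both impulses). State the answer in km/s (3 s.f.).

Δv_total ≈ 12.9 km/s

r₁ = 1.644×10⁸ km = 1.644×10¹¹ m.
r₂ = 6.848×10⁸ km = 6.848×10¹¹ m.
Transfer ellipse a_t = (r₁ + r₂)/2 = 4.246×10¹¹ m.
At r₁: circular v_c1 = √(μ/r₁) = 28410 m/s; transfer-perihelion v_p = √[μ(2/r₁ − 1/a_t)] = 36080 m/s.
Δv₁ = v_p − v_c1 = 7670 m/s.
At r₂: circular v_c2 = √(μ/r₂) = 13920 m/s; transfer-aphelion v_a = √[μ(2/r₂ − 1/a_t)] = 8662 m/s.
Δv₂ = v_c2 − v_a = 5259 m/s.
Total Δv = Δv₁ + Δv₂ = 12930 m/s = 12.93 km/s.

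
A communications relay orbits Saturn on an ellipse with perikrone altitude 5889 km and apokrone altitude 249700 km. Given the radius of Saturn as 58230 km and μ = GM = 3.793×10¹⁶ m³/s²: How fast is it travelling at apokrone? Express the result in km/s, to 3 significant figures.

v ≈ 6.52 km/s

r_p = 58230 + 5889 = 64119 km = 6.4119×10⁷ m.
r_a = 58230 + 249700 = 307930 km = 3.0793×10⁸ m.
Semi-major axis a = (r_p + r_a)/2 = 1.8602×10⁵ km = 1.860×10⁸ m.
Vis-viva: v² = μ(2/r − 1/a) = 3.793×10¹⁶ × (6.495×10⁻⁹ − 5.376×10⁻⁹) = 4.246×10⁷ m²/s².
v = 6516 m/s = 6.516 km/s.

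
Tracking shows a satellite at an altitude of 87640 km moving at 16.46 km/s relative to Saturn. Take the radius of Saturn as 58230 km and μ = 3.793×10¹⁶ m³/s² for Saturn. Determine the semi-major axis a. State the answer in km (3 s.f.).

a ≈ 1.52×10⁵ km

r = 58230 + 87640 = 1.4587×10⁵ km = 1.459×10⁸ m.
Vis-viva rearranged: 1/a = 2/r − v²/μ = 1.371×10⁻⁸ − 7.143×10⁻⁹ = 6.568×10⁻⁹ m⁻¹.
a = 1.523×10⁸ m = 1.5226×10⁵ km.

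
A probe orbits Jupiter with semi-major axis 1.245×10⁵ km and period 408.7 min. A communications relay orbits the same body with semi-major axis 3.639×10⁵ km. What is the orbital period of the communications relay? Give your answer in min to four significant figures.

T₂ ≈ 2042 min

Kepler's third law: T² ∝ a³, so T₂ = T₁ (a₂/a₁)^(3/2).
a₂/a₁ = 2.923, (a₂/a₁)^(3/2) = 4.997.
T₂ = 408.7 × 4.997 = 2042 min.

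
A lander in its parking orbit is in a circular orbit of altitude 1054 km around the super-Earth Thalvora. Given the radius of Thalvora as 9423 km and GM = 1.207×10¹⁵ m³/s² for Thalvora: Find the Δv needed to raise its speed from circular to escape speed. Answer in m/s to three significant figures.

r = 9423 + 1054 = 10477 km = 1.0477×10⁷ m.
Circular speed v_c = √(μ/r) = 10730 m/s.
Escape speed v_esc = √(2μ/r) = √2 × v_c = 15180 m/s.
Δv = v_esc − v_c = 4446 m/s.

Δv ≈ 4450 m/s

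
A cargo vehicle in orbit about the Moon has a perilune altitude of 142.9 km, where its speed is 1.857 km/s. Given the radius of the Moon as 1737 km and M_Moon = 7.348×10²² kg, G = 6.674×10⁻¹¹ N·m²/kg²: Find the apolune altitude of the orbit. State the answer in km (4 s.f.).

apolune altitude ≈ 1928 km

μ = GM = 6.674×10⁻¹¹ × 7.348×10²² = 4.904×10¹² m³/s².
r_p = 1737 + 142.9 = 1879.9 km = 1.880×10⁶ m.
Specific energy ε = v²/2 − μ/r = -8.845×10⁵ J/kg, so a = −μ/(2ε) = 2.772×10⁶ m.
The apsides satisfy r_p + r_a = 2a, so the apolune radius is 2a − r_p = 3.665×10⁶ m = 3664.8 km.
Apolune altitude = 3664.8 − 1737 = 1927.8 km.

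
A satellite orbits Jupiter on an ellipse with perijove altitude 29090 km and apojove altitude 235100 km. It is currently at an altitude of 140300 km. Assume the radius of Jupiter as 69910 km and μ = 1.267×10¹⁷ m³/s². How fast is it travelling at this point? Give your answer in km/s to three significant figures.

v ≈ 24.0 km/s

r_p = 69910 + 29090 = 99000 km = 9.9000×10⁷ m.
r_a = 69910 + 235100 = 305010 km = 3.0501×10⁸ m.
r = 69910 + 140300 = 2.1021×10⁵ km = 2.102×10⁸ m.
Semi-major axis a = (r_p + r_a)/2 = 2.0200×10⁵ km = 2.020×10⁸ m.
Vis-viva: v² = μ(2/r − 1/a) = 1.267×10¹⁷ × (9.514×10⁻⁹ − 4.950×10⁻⁹) = 5.782×10⁸ m²/s².
v = 24050 m/s = 24.05 km/s.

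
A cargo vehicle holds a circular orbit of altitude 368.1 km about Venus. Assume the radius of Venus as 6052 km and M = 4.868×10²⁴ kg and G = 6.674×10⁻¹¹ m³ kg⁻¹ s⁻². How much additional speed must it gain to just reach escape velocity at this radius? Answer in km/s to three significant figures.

Δv ≈ 2.95 km/s

μ = GM = 6.674×10⁻¹¹ × 4.868×10²⁴ = 3.249×10¹⁴ m³/s².
r = 6052 + 368.1 = 6420.1 km = 6.4201×10⁶ m.
Circular speed v_c = √(μ/r) = 7114 m/s.
Escape speed v_esc = √(2μ/r) = √2 × v_c = 10060 m/s.
Δv = v_esc − v_c = 2947 m/s = 2.947 km/s.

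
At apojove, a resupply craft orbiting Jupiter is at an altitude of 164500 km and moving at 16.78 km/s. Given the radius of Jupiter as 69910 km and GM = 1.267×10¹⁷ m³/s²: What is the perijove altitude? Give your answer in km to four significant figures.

r_a = 69910 + 164500 = 2.3441×10⁵ km = 2.344×10⁸ m.
Specific energy ε = v²/2 − μ/r = -3.997×10⁸ J/kg, so a = −μ/(2ε) = 1.585×10⁸ m.
The apsides satisfy r_p + r_a = 2a, so the perijove radius is 2a − r_a = 8.256×10⁷ m = 82560 km.
Perijove altitude = 82560 − 69910 = 12650 km.

perijove altitude ≈ 12650 km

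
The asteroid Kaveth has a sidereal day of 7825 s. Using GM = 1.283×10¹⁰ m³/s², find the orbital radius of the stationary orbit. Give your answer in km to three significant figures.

r_sync ≈ 271 km

A synchronous orbit has period T, so by Kepler's third law a = (μT²/4π²)^(1/3).
μT²/4π² = 1.283×10¹⁰ × (7.825×10³)² / 39.48 = 1.990×10¹⁶ m³.
a = 2.710×10⁵ m = 270.98 km.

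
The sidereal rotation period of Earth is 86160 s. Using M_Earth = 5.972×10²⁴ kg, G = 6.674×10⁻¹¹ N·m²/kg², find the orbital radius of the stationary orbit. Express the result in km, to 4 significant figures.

μ = GM = 6.674×10⁻¹¹ × 5.972×10²⁴ = 3.986×10¹⁴ m³/s².
A synchronous orbit has period T, so by Kepler's third law a = (μT²/4π²)^(1/3).
μT²/4π² = 3.986×10¹⁴ × (8.616×10⁴)² / 39.48 = 7.495×10²² m³.
a = 4.216×10⁷ m = 42162 km.

r_sync ≈ 42160 km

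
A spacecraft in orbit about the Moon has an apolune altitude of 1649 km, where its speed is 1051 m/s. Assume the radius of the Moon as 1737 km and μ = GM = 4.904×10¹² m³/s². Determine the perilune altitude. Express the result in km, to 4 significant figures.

perilune altitude ≈ 350.1 km

r_a = 1737 + 1649 = 3386.0 km = 3.386×10⁶ m.
Specific energy ε = v²/2 − μ/r = -8.960×10⁵ J/kg, so a = −μ/(2ε) = 2.737×10⁶ m.
The apsides satisfy r_p + r_a = 2a, so the perilune radius is 2a − r_a = 2.087×10⁶ m = 2087.1 km.
Perilune altitude = 2087.1 − 1737 = 350.12 km.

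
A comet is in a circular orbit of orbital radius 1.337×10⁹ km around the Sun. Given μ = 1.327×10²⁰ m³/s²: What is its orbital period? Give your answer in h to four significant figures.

r = 1.337×10⁹ km = 1.337×10¹² m.
Kepler's third law: T = 2π√(r³/μ) = 2π√((1.337×10¹²)³ / 1.327×10²⁰).
r³/μ = 1.801×10¹⁶ s², so T = 2π × 1.342×10⁸ = 8.432×10⁸ s.
Converting: 8.432×10⁸ s ÷ 3600 = 2.342×10⁵ h.

T ≈ 234200 h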